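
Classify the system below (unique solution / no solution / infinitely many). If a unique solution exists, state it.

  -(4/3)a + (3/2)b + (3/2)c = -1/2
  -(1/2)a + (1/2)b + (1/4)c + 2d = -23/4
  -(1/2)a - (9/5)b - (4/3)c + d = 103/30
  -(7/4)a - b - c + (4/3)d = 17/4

a = -3, b = -2, c = -1, d = -3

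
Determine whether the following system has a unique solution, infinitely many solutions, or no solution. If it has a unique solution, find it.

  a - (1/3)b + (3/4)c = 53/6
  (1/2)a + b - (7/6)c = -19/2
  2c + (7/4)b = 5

a = 3, b = -4, c = 6

Row-reduce the augmented matrix:
R2 ← R2 − 1/2·R1.
R2 ← R2 / (7/6).
R1 ← R1 + 1/3·R2.
R3 ← R3 − 7/4·R2.
R3 ← R3 / (69/16).
R1 ← R1 − 13/42·R3.
R2 ← R2 + 37/28·R3.
Reading off the reduced rows gives a = 3, b = -4, c = 6.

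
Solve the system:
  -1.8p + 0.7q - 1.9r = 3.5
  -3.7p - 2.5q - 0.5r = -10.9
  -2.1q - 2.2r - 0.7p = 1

Row-reduce the augmented matrix:
R1 ← R1 / (-9/5).
R2 ← R2 + 37/10·R1.
R3 ← R3 + 7/10·R1.
R2 ← R2 / (-709/180).
R1 ← R1 + 7/18·R2.
R3 ← R3 + 427/180·R2.
R3 ← R3 / (-24901/7090).
R1 ← R1 − 510/709·R3.
R2 ← R2 + 613/709·R3.
Reading off the reduced rows gives p = 2, q = 2, r = -3.

p = 2, q = 2, r = -3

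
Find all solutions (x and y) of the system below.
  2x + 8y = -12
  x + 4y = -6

infinitely many solutions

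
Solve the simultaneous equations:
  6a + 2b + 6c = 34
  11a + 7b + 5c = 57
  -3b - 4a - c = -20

infinitely many solutions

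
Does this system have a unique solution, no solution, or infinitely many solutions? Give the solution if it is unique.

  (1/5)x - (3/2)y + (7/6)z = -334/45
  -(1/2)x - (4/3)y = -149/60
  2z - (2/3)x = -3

x = -5/2, y = 14/5, z = -7/3

Row-reduce the augmented matrix:
R1 ← R1 / (1/5).
R2 ← R2 + 1/2·R1.
R3 ← R3 + 2/3·R1.
R2 ← R2 / (-61/12).
R1 ← R1 + 15/2·R2.
R3 ← R3 + 5·R2.
R3 ← R3 / (1658/549).
R1 ← R1 − 280/183·R3.
R2 ← R2 + 35/61·R3.
Reading off the reduced rows gives x = -5/2, y = 14/5, z = -7/3.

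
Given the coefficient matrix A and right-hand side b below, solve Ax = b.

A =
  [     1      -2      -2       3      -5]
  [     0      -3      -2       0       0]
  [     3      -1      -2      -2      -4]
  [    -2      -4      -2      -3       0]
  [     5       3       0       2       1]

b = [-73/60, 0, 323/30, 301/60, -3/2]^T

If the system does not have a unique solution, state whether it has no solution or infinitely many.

x_1 = 6/5, x_2 = -2/3, x_3 = 1, x_4 = -9/4, x_5 = -1

Row-reduce the augmented matrix:
R3 ← R3 − 3·R1.
R4 ← R4 + 2·R1.
R5 ← R5 − 5·R1.
R2 ← R2 / (-3).
R1 ← R1 + 2·R2.
R3 ← R3 − 5·R2.
R4 ← R4 + 8·R2.
R5 ← R5 − 13·R2.
R3 ← R3 / (2/3).
R1 ← R1 + 2/3·R3.
R2 ← R2 − 2/3·R3.
R4 ← R4 + 2/3·R3.
R5 ← R5 − 4/3·R3.
R4 ← R4 / (-8).
R1 ← R1 + 8·R4.
R2 ← R2 − 11·R4.
R3 ← R3 + 33/2·R4.
R5 ← R5 − 9·R4.
R5 ← R5 / (41/8).
R1 ← R1 − 5·R5.
R2 ← R2 + 77/8·R5.
R3 ← R3 − 231/16·R5.
R4 ← R4 + 1/8·R5.
Reading off the reduced rows gives x_1 = 6/5, x_2 = -2/3, x_3 = 1, x_4 = -9/4, x_5 = -1.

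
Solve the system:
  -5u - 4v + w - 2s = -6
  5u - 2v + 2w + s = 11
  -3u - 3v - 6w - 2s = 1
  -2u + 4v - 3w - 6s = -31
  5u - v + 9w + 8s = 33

Row-reduce:
R1 ← R1 / (-5).
R2 ← R2 − 5·R1.
R3 ← R3 + 3·R1.
R4 ← R4 + 2·R1.
R5 ← R5 − 5·R1.
R2 ← R2 / (-6).
R1 ← R1 − 4/5·R2.
R3 ← R3 + 3/5·R2.
R4 ← R4 − 28/5·R2.
R5 ← R5 + 5·R2.
R3 ← R3 / (-69/10).
R1 ← R1 − 1/5·R3.
R2 ← R2 + 1/2·R3.
R4 ← R4 + 3/5·R3.
R5 ← R5 − 15/2·R3.
R4 ← R4 / (-419/69).
R1 ← R1 − 17/69·R4.
R2 ← R2 − 5/23·R4.
R3 ← R3 − 7/69·R4.
R5 ← R5 − 419/69·R4.
Row 5 reduces to 0 = 3, a contradiction. The system is inconsistent.

no solution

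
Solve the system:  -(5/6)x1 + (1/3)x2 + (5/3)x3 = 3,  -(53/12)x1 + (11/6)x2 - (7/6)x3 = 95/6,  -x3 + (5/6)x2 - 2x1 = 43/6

infinitely many solutions

Row-reduce:
R1 ← R1 / (-5/6).
R2 ← R2 + 53/12·R1.
R3 ← R3 + 2·R1.
R2 ← R2 / (1/15).
R1 ← R1 + 2/5·R2.
R3 ← R3 − 1/30·R2.
Rank is 2 with 3 unknowns, leaving x3 free.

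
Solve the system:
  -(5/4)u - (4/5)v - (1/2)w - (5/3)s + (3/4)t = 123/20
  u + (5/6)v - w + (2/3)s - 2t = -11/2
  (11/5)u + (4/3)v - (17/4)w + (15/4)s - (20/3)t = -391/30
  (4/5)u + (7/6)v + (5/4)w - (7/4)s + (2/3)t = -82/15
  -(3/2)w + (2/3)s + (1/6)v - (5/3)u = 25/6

no solution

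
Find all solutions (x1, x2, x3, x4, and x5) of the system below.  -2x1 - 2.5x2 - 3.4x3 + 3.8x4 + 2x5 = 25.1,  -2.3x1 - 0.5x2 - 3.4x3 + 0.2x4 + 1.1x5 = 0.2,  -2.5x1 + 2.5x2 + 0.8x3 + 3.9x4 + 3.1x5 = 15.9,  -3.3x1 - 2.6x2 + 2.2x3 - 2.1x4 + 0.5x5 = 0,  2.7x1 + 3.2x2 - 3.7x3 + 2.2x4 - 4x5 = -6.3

x1 = 0, x2 = -3, x3 = 1, x4 = 5, x5 = 1

Row-reduce the augmented matrix:
R1 ← R1 / (-2).
R2 ← R2 + 23/10·R1.
R3 ← R3 + 5/2·R1.
R4 ← R4 + 33/10·R1.
R5 ← R5 − 27/10·R1.
R2 ← R2 / (19/8).
R1 ← R1 − 5/4·R2.
R3 ← R3 − 45/8·R2.
R4 ← R4 − 61/40·R2.
R5 ← R5 + 7/40·R2.
R3 ← R3 / (73/19).
R1 ← R1 − 136/95·R3.
R2 ← R2 − 102/475·R3.
R4 ← R4 − 17771/2375·R3.
R5 ← R5 + 39199/4750·R3.
R4 ← R4 / (-8494/365).
R1 ← R1 + 224/73·R4.
R2 ← R2 + 165/73·R4.
R3 ← R3 − 343/146·R4.
R5 ← R5 − 38559/1460·R4.
R5 ← R5 / (-2675707/685000).
R1 ← R1 + 8553/17125·R5.
R2 ← R2 − 5157/34250·R5.
R3 ← R3 − 977/68500·R5.
R4 ← R4 − 12853/34250·R5.
Reading off the reduced rows gives x1 = 0, x2 = -3, x3 = 1, x4 = 5, x5 = 1.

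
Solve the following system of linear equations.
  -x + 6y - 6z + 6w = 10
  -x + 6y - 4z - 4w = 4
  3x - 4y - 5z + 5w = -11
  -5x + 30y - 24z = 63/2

no solution

Row-reduce:
R1 ← R1 / (-1).
R2 ← R2 + 1·R1.
R3 ← R3 − 3·R1.
R4 ← R4 + 5·R1.
Swap R2 and R3.
R2 ← R2 / (14).
R1 ← R1 + 6·R2.
R3 ← R3 / (2).
R1 ← R1 + 27/7·R3.
R2 ← R2 + 23/14·R3.
R4 ← R4 − 6·R3.
Row 4 reduces to 0 = -1/2, a contradiction. The system is inconsistent.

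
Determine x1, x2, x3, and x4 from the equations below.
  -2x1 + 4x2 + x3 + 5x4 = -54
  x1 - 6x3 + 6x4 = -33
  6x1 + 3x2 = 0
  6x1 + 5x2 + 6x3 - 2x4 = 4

x1 = 3, x2 = -6, x3 = 1, x4 = -5

Row-reduce the augmented matrix:
R1 ← R1 / (-2).
R2 ← R2 − 1·R1.
R3 ← R3 − 6·R1.
R4 ← R4 − 6·R1.
R2 ← R2 / (2).
R1 ← R1 + 2·R2.
R3 ← R3 − 15·R2.
R4 ← R4 − 17·R2.
R3 ← R3 / (177/4).
R1 ← R1 + 6·R3.
R2 ← R2 + 11/4·R3.
R4 ← R4 − 223/4·R3.
R4 ← R4 / (128/59).
R1 ← R1 + 36/59·R4.
R2 ← R2 − 72/59·R4.
R3 ← R3 + 65/59·R4.
Reading off the reduced rows gives x1 = 3, x2 = -6, x3 = 1, x4 = -5.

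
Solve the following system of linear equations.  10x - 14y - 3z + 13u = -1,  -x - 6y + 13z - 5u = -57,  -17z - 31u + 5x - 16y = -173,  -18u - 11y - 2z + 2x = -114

no solution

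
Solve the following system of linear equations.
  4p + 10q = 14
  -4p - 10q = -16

no solution

Row-reduce:
R1 ← R1 / (4).
R2 ← R2 + 4·R1.
Row 2 reduces to 0 = -2, a contradiction. The system is inconsistent.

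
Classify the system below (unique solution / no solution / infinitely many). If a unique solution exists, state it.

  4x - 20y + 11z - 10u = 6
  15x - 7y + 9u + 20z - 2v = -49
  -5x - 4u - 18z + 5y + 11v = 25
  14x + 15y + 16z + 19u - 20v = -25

infinitely many solutions

Row-reduce:
R1 ← R1 / (4).
R2 ← R2 − 15·R1.
R3 ← R3 + 5·R1.
R4 ← R4 − 14·R1.
R2 ← R2 / (68).
R1 ← R1 + 5·R2.
R3 ← R3 + 20·R2.
R4 ← R4 − 85·R2.
R3 ← R3 / (-21/2).
R1 ← R1 − 19/16·R3.
R2 ← R2 + 5/16·R3.
R4 ← R4 − 65/16·R3.
R4 ← R4 / (-4967/952).
R1 ← R1 − 571/952·R4.
R2 ← R2 − 43/56·R4.
R3 ← R3 − 32/119·R4.
Rank is 4 with 5 unknowns, leaving v free.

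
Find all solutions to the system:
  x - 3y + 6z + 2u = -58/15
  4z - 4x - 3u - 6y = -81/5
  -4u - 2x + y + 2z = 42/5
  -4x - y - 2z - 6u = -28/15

Row-reduce the augmented matrix:
R2 ← R2 + 4·R1.
R3 ← R3 + 2·R1.
R4 ← R4 + 4·R1.
R2 ← R2 / (-18).
R1 ← R1 + 3·R2.
R3 ← R3 + 5·R2.
R4 ← R4 + 13·R2.
R3 ← R3 / (56/9).
R1 ← R1 − 4/3·R3.
R2 ← R2 + 14/9·R3.
R4 ← R4 − 16/9·R3.
R4 ← R4 / (-17/14).
R1 ← R1 − 41/28·R4.
R2 ← R2 + 5/8·R4.
R3 ← R3 + 25/112·R4.
Reading off the reduced rows gives x = 14/5, y = 8/3, z = 1, u = -7/3.

x = 14/5, y = 8/3, z = 1, u = -7/3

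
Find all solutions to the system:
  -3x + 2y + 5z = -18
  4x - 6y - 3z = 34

Row-reduce:
R1 ← R1 / (-3).
R2 ← R2 − 4·R1.
R2 ← R2 / (-10/3).
R1 ← R1 + 2/3·R2.
Rank is 2 with 3 unknowns, leaving z free.

infinitely many solutions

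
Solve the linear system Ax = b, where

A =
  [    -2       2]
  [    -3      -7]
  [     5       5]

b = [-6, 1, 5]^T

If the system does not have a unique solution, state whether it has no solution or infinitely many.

Row-reduce the augmented matrix:
R1 ← R1 / (-2).
R2 ← R2 + 3·R1.
R3 ← R3 − 5·R1.
R2 ← R2 / (-10).
R1 ← R1 + 1·R2.
R3 ← R3 − 10·R2.
R3 reduces to 0 = 0, so the extra equation is consistent.
Reading off the reduced rows gives x_1 = 2, x_2 = -1.

x_1 = 2, x_2 = -1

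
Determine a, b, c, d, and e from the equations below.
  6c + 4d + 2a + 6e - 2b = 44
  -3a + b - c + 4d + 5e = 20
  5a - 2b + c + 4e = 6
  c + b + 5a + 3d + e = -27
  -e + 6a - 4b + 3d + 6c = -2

a = -5, b = -3, c = 5, d = -3, e = 5

Row-reduce the augmented matrix:
R1 ← R1 / (2).
R2 ← R2 + 3·R1.
R3 ← R3 − 5·R1.
R4 ← R4 − 5·R1.
R5 ← R5 − 6·R1.
R2 ← R2 / (-2).
R1 ← R1 + 1·R2.
R3 ← R3 − 3·R2.
R4 ← R4 − 6·R2.
R5 ← R5 − 2·R2.
R3 ← R3 / (-2).
R1 ← R1 + 1·R3.
R2 ← R2 + 4·R3.
R4 ← R4 − 10·R3.
R5 ← R5 + 4·R3.
R4 ← R4 / (48).
R1 ← R1 + 11/2·R4.
R2 ← R2 + 15·R4.
R3 ← R3 + 5/2·R4.
R5 ← R5 + 9·R4.
R5 ← R5 / (-83/8).
R1 ← R1 + 1/16·R5.
R2 ← R2 + 21/8·R5.
R3 ← R3 + 15/16·R5.
R4 ← R4 − 13/8·R5.
Reading off the reduced rows gives a = -5, b = -3, c = 5, d = -3, e = 5.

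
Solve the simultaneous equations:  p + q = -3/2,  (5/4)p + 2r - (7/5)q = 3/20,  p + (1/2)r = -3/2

p = -3, q = 3/2, r = 3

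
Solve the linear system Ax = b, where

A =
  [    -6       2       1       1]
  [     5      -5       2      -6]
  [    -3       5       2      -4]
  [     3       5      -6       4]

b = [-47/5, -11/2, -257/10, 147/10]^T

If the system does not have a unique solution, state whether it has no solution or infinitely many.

Row-reduce the augmented matrix:
R1 ← R1 / (-6).
R2 ← R2 − 5·R1.
R3 ← R3 + 3·R1.
R4 ← R4 − 3·R1.
R2 ← R2 / (-10/3).
R1 ← R1 + 1/3·R2.
R3 ← R3 − 4·R2.
R4 ← R4 − 6·R2.
R3 ← R3 / (49/10).
R1 ← R1 + 9/20·R3.
R2 ← R2 + 17/20·R3.
R4 ← R4 + 2/5·R3.
R4 ← R4 / (-278/49).
R1 ← R1 + 31/49·R4.
R2 ← R2 + 15/49·R4.
R3 ← R3 + 107/49·R4.
Reading off the reduced rows gives x_1 = 7/5, x_2 = -3/2, x_3 = -1, x_4 = 3.

x_1 = 7/5, x_2 = -3/2, x_3 = -1, x_4 = 3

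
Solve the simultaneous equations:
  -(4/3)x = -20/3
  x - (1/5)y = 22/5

x = 5, y = 3

Row-reduce the augmented matrix:
R1 ← R1 / (-4/3).
R2 ← R2 − 1·R1.
R2 ← R2 / (-1/5).
Reading off the reduced rows gives x = 5, y = 3.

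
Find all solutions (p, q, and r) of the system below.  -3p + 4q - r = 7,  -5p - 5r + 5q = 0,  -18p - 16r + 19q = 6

Row-reduce:
R1 ← R1 / (-3).
R2 ← R2 + 5·R1.
R3 ← R3 + 18·R1.
R2 ← R2 / (-5/3).
R1 ← R1 + 4/3·R2.
R3 ← R3 + 5·R2.
Row 3 reduces to 0 = -1, a contradiction. The system is inconsistent.

no solution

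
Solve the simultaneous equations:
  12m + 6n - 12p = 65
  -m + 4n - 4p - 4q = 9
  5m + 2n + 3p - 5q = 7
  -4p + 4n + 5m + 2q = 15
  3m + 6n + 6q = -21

Row-reduce:
R1 ← R1 / (12).
R2 ← R2 + 1·R1.
R3 ← R3 − 5·R1.
R4 ← R4 − 5·R1.
R5 ← R5 − 3·R1.
R2 ← R2 / (9/2).
R1 ← R1 − 1/2·R2.
R3 ← R3 + 1/2·R2.
R4 ← R4 − 3/2·R2.
R5 ← R5 − 9/2·R2.
R3 ← R3 / (67/9).
R1 ← R1 + 4/9·R3.
R2 ← R2 + 10/9·R3.
R4 ← R4 − 8/3·R3.
R5 ← R5 − 8·R3.
R4 ← R4 / (354/67).
R1 ← R1 − 8/67·R4.
R2 ← R2 + 114/67·R4.
R3 ← R3 + 49/67·R4.
R5 ← R5 − 1062/67·R4.
Row 5 reduces to 0 = -1, a contradiction. The system is inconsistent.

no solution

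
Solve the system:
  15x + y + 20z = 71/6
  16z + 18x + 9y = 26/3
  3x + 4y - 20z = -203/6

Row-reduce the augmented matrix:
R1 ← R1 / (15).
R2 ← R2 − 18·R1.
R3 ← R3 − 3·R1.
R2 ← R2 / (39/5).
R1 ← R1 − 1/15·R2.
R3 ← R3 − 19/5·R2.
R3 ← R3 / (-784/39).
R1 ← R1 − 164/117·R3.
R2 ← R2 + 40/39·R3.
Reading off the reduced rows gives x = -3/2, y = 1, z = 5/3.

x = -3/2, y = 1, z = 5/3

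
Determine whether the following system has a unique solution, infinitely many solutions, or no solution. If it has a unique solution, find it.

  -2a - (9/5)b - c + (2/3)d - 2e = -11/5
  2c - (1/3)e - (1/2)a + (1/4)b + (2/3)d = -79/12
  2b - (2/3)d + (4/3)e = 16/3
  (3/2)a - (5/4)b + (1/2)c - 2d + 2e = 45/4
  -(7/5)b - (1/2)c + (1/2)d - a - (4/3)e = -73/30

Row-reduce:
R1 ← R1 / (-2).
R2 ← R2 + 1/2·R1.
R4 ← R4 − 3/2·R1.
R5 ← R5 + 1·R1.
R2 ← R2 / (7/10).
R1 ← R1 − 9/10·R2.
R3 ← R3 − 2·R2.
R4 ← R4 + 13/5·R2.
R5 ← R5 + 1/2·R2.
R3 ← R3 / (-45/7).
R1 ← R1 + 67/28·R3.
R2 ← R2 − 45/14·R3.
R4 ← R4 − 227/28·R3.
R5 ← R5 − 45/28·R3.
R4 ← R4 / (-617/270).
R1 ← R1 + 53/270·R4.
R2 ← R2 + 1/3·R4.
R3 ← R3 − 44/135·R4.
Rank is 4 with 5 unknowns, leaving e free.

infinitely many solutions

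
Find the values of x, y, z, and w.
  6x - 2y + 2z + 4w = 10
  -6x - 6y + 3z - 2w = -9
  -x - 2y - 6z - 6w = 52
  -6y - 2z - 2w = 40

x = 4, y = -4, z = -5, w = -3

Row-reduce the augmented matrix:
R1 ← R1 / (6).
R2 ← R2 + 6·R1.
R3 ← R3 + 1·R1.
R2 ← R2 / (-8).
R1 ← R1 + 1/3·R2.
R3 ← R3 + 7/3·R2.
R4 ← R4 + 6·R2.
R3 ← R3 / (-57/8).
R1 ← R1 − 1/8·R3.
R2 ← R2 + 5/8·R3.
R4 ← R4 + 23/4·R3.
R4 ← R4 / (218/171).
R1 ← R1 − 82/171·R4.
R2 ← R2 − 46/171·R4.
R3 ← R3 − 142/171·R4.
Reading off the reduced rows gives x = 4, y = -4, z = -5, w = -3.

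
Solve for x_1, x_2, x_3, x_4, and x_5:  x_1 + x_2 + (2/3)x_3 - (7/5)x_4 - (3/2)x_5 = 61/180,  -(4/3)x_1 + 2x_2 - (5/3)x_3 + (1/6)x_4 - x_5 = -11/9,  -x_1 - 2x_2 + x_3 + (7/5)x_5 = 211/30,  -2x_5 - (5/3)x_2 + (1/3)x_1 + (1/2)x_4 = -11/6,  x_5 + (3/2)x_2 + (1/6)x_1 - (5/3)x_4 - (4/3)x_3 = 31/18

Row-reduce the augmented matrix:
R2 ← R2 + 4/3·R1.
R3 ← R3 + 1·R1.
R4 ← R4 − 1/3·R1.
R5 ← R5 − 1/6·R1.
R2 ← R2 / (10/3).
R1 ← R1 − 1·R2.
R3 ← R3 + 1·R2.
R4 ← R4 + 2·R2.
R5 ← R5 − 4/3·R2.
R3 ← R3 / (43/30).
R1 ← R1 − 9/10·R3.
R2 ← R2 + 7/30·R3.
R4 ← R4 + 31/45·R3.
R5 ← R5 + 17/15·R3.
R4 ← R4 / (-1253/1290).
R1 ← R1 − 133/430·R4.
R2 ← R2 + 353/430·R4.
R3 ← R3 + 573/430·R4.
R5 ← R5 + 292/129·R4.
R5 ← R5 / (787111/75180).
R1 ← R1 + 421/358·R5.
R2 ← R2 − 2672/1253·R5.
R3 ← R3 − 56247/12530·R5.
R4 ← R4 − 4877/1253·R5.
Reading off the reduced rows gives x_1 = -3, x_2 = -1, x_3 = 4/3, x_4 = -3, x_5 = 1/2.

x_1 = -3, x_2 = -1, x_3 = 4/3, x_4 = -3, x_5 = 1/2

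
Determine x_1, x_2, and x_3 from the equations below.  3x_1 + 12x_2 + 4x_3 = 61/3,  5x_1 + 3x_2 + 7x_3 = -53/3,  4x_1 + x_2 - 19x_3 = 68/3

x_1 = -3, x_2 = 3, x_3 = -5/3

Row-reduce the augmented matrix:
R1 ← R1 / (3).
R2 ← R2 − 5·R1.
R3 ← R3 − 4·R1.
R2 ← R2 / (-17).
R1 ← R1 − 4·R2.
R3 ← R3 + 15·R2.
R3 ← R3 / (-1256/51).
R1 ← R1 − 24/17·R3.
R2 ← R2 + 1/51·R3.
Reading off the reduced rows gives x_1 = -3, x_2 = 3, x_3 = -5/3.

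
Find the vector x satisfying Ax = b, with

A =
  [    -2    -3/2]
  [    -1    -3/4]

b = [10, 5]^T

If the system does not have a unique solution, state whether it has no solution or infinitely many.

infinitely many solutions

Row-reduce:
R1 ← R1 / (-2).
R2 ← R2 + 1·R1.
Rank is 1 with 2 unknowns, leaving x_2 free.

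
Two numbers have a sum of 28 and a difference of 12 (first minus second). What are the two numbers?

first number: 20, second number: 8

Let x = first number, y = second number.
  x + y = 28
  x - y = 12
From equation 1: x = 28 − y.
Substitute into equation 2 and solve: y = 8.
Then x = 20.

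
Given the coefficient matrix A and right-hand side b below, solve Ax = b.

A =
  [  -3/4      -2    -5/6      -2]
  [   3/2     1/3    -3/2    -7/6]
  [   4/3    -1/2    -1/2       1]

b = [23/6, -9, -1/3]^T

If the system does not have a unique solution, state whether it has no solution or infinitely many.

infinitely many solutions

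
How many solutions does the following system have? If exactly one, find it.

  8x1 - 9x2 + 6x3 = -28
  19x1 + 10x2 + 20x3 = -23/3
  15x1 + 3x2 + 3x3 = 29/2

x1 = 1, x2 = 7/3, x3 = -5/2

Row-reduce the augmented matrix:
R1 ← R1 / (8).
R2 ← R2 − 19·R1.
R3 ← R3 − 15·R1.
R2 ← R2 / (251/8).
R1 ← R1 + 9/8·R2.
R3 ← R3 − 159/8·R2.
R3 ← R3 / (-2985/251).
R1 ← R1 − 240/251·R3.
R2 ← R2 − 46/251·R3.
Reading off the reduced rows gives x1 = 1, x2 = 7/3, x3 = -5/2.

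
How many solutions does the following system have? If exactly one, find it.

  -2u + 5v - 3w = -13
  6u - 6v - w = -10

infinitely many solutions

Row-reduce:
R1 ← R1 / (-2).
R2 ← R2 − 6·R1.
R2 ← R2 / (9).
R1 ← R1 + 5/2·R2.
Rank is 2 with 3 unknowns, leaving w free.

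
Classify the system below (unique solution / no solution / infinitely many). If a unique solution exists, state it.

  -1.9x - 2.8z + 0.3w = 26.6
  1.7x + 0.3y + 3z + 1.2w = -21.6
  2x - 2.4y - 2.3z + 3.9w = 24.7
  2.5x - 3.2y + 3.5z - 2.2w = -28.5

x = -6, y = -4, z = -5, w = 4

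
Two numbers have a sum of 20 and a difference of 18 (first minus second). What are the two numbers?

first number: 19, second number: 1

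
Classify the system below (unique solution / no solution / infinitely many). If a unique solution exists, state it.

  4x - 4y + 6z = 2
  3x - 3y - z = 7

infinitely many solutions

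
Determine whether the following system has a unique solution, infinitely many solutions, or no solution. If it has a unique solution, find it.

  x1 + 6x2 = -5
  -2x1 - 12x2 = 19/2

no solution

Row-reduce:
R2 ← R2 + 2·R1.
Row 2 reduces to 0 = -1/2, a contradiction. The system is inconsistent.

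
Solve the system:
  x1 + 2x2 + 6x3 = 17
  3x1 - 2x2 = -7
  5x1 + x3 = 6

x1 = 1, x2 = 5, x3 = 1

Row-reduce the augmented matrix:
R2 ← R2 − 3·R1.
R3 ← R3 − 5·R1.
R2 ← R2 / (-8).
R1 ← R1 − 2·R2.
R3 ← R3 + 10·R2.
R3 ← R3 / (-13/2).
R1 ← R1 − 3/2·R3.
R2 ← R2 − 9/4·R3.
Reading off the reduced rows gives x1 = 1, x2 = 5, x3 = 1.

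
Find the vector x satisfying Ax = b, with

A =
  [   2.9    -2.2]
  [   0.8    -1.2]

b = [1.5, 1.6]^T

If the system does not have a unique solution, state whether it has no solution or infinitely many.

x_1 = -1, x_2 = -2

Row-reduce the augmented matrix:
R1 ← R1 / (29/10).
R2 ← R2 − 4/5·R1.
R2 ← R2 / (-86/145).
R1 ← R1 + 22/29·R2.
Reading off the reduced rows gives x_1 = -1, x_2 = -2.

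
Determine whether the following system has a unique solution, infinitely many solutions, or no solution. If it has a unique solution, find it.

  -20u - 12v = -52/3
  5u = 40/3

Row-reduce the augmented matrix:
R1 ← R1 / (-20).
R2 ← R2 − 5·R1.
R2 ← R2 / (-3).
R1 ← R1 − 3/5·R2.
Reading off the reduced rows gives u = 8/3, v = -3.

u = 8/3, v = -3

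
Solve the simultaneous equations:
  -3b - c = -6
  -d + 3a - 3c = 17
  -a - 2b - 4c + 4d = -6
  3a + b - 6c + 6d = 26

Row-reduce the augmented matrix:
Swap R1 and R2.
R1 ← R1 / (3).
R3 ← R3 + 1·R1.
R4 ← R4 − 3·R1.
R2 ← R2 / (-3).
R3 ← R3 + 2·R2.
R4 ← R4 − 1·R2.
R3 ← R3 / (-13/3).
R1 ← R1 + 1·R3.
R2 ← R2 − 1/3·R3.
R4 ← R4 + 10/3·R3.
R4 ← R4 / (163/39).
R1 ← R1 + 46/39·R4.
R2 ← R2 − 11/39·R4.
R3 ← R3 + 11/13·R4.
Reading off the reduced rows gives a = 6, b = 2, c = 0, d = 1.

a = 6, b = 2, c = 0, d = 1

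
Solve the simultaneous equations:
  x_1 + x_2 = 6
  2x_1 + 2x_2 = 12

infinitely many solutions

Row-reduce:
R2 ← R2 − 2·R1.
Rank is 1 with 2 unknowns, leaving x_2 free.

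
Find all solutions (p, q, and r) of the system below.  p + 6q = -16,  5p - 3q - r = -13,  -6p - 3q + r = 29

infinitely many solutions

Row-reduce:
R2 ← R2 − 5·R1.
R3 ← R3 + 6·R1.
R2 ← R2 / (-33).
R1 ← R1 − 6·R2.
R3 ← R3 − 33·R2.
Rank is 2 with 3 unknowns, leaving r free.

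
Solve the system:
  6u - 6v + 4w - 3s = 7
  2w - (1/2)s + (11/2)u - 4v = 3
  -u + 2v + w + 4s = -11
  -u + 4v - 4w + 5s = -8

infinitely many solutions

Row-reduce:
R1 ← R1 / (6).
R2 ← R2 − 11/2·R1.
R3 ← R3 + 1·R1.
R4 ← R4 + 1·R1.
R2 ← R2 / (3/2).
R1 ← R1 + 1·R2.
R3 ← R3 − 1·R2.
R4 ← R4 − 3·R2.
R3 ← R3 / (25/9).
R1 ← R1 + 4/9·R3.
R2 ← R2 + 10/9·R3.
Rank is 3 with 4 unknowns, leaving s free.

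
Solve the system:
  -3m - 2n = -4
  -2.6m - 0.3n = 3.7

Row-reduce the augmented matrix:
R1 ← R1 / (-3).
R2 ← R2 + 13/5·R1.
R2 ← R2 / (43/30).
R1 ← R1 − 2/3·R2.
Reading off the reduced rows gives m = -2, n = 5.

m = -2, n = 5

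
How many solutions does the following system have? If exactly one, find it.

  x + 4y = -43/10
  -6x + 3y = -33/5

From equation 1: x = -43/10 − 4·y.
Substitute into equation 2 and solve: y = -6/5.
Then x = 1/2.

x = 1/2, y = -6/5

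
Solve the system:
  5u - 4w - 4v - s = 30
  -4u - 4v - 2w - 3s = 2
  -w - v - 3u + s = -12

Row-reduce:
R1 ← R1 / (5).
R2 ← R2 + 4·R1.
R3 ← R3 + 3·R1.
R2 ← R2 / (-36/5).
R1 ← R1 + 4/5·R2.
R3 ← R3 + 17/5·R2.
R3 ← R3 / (-17/18).
R1 ← R1 + 2/9·R3.
R2 ← R2 − 13/18·R3.
Rank is 3 with 4 unknowns, leaving s free.

infinitely many solutions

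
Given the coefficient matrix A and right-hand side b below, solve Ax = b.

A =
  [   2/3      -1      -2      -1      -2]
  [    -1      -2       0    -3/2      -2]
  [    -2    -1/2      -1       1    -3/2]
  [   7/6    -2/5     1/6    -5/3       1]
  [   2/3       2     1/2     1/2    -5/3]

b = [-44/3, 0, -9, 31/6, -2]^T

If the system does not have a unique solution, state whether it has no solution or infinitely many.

Row-reduce the augmented matrix:
R1 ← R1 / (2/3).
R2 ← R2 + 1·R1.
R3 ← R3 + 2·R1.
R4 ← R4 − 7/6·R1.
R5 ← R5 − 2/3·R1.
R2 ← R2 / (-7/2).
R1 ← R1 + 3/2·R2.
R3 ← R3 + 7/2·R2.
R4 ← R4 − 27/20·R2.
R5 ← R5 − 3·R2.
R3 ← R3 / (-4).
R1 ← R1 + 12/7·R3.
R2 ← R2 − 6/7·R3.
R4 ← R4 − 527/210·R3.
R5 ← R5 + 1/14·R3.
R4 ← R4 / (-25/56).
R1 ← R1 + 9/14·R4.
R2 ← R2 − 15/14·R4.
R3 ← R3 + 1/4·R4.
R5 ← R5 + 61/56·R4.
R5 ← R5 / (-1271/200).
R1 ← R1 + 123/100·R5.
R2 ← R2 − 33/10·R5.
R3 ← R3 − 19/300·R5.
R4 ← R4 + 337/150·R5.
Reading off the reduced rows gives x_1 = -1, x_2 = 0, x_3 = 6, x_4 = -2, x_5 = 2.

x_1 = -1, x_2 = 0, x_3 = 6, x_4 = -2, x_5 = 2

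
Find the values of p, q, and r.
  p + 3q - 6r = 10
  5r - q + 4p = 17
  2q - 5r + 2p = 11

p = 4, q = 4, r = 1

Row-reduce the augmented matrix:
R2 ← R2 − 4·R1.
R3 ← R3 − 2·R1.
R2 ← R2 / (-13).
R1 ← R1 − 3·R2.
R3 ← R3 + 4·R2.
R3 ← R3 / (-25/13).
R1 ← R1 − 9/13·R3.
R2 ← R2 + 29/13·R3.
Reading off the reduced rows gives p = 4, q = 4, r = 1.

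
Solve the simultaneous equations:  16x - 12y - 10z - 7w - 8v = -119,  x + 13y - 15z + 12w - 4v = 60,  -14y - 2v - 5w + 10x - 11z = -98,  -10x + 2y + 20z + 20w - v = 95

Row-reduce:
R1 ← R1 / (16).
R2 ← R2 − 1·R1.
R3 ← R3 − 10·R1.
R4 ← R4 + 10·R1.
R2 ← R2 / (55/4).
R1 ← R1 + 3/4·R2.
R3 ← R3 + 13/2·R2.
R4 ← R4 + 11/2·R2.
R3 ← R3 / (-127/11).
R1 ← R1 + 31/22·R3.
R2 ← R2 + 23/22·R3.
R4 ← R4 − 8·R3.
R4 ← R4 / (15393/635).
R1 ← R1 + 1017/2540·R4.
R2 ← R2 − 1089/2540·R4.
R3 ← R3 + 289/635·R4.
Rank is 4 with 5 unknowns, leaving v free.

infinitely many solutions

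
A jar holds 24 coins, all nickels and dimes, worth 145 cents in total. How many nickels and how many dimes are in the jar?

nickels: 19, dimes: 5

Let n = nickels, d = dimes.
  n + d = 24
  5n + 10d = 145
Row-reduce the augmented matrix:
R2 ← R2 − 5·R1.
R2 ← R2 / (5).
R1 ← R1 − 1·R2.
Reading off the reduced rows gives n = 19, d = 5.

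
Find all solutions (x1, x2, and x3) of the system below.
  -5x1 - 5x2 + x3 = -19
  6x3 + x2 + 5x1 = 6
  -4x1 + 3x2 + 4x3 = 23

x1 = -1, x2 = 5, x3 = 1

Row-reduce the augmented matrix:
R1 ← R1 / (-5).
R2 ← R2 − 5·R1.
R3 ← R3 + 4·R1.
R2 ← R2 / (-4).
R1 ← R1 − 1·R2.
R3 ← R3 − 7·R2.
R3 ← R3 / (309/20).
R1 ← R1 − 31/20·R3.
R2 ← R2 + 7/4·R3.
Reading off the reduced rows gives x1 = -1, x2 = 5, x3 = 1.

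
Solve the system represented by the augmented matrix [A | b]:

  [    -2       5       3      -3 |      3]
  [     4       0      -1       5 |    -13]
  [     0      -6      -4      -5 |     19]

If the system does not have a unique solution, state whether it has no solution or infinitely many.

Row-reduce:
R1 ← R1 / (-2).
R2 ← R2 − 4·R1.
R2 ← R2 / (10).
R1 ← R1 + 5/2·R2.
R3 ← R3 + 6·R2.
R3 ← R3 / (-1).
R1 ← R1 + 1/4·R3.
R2 ← R2 − 1/2·R3.
Rank is 3 with 4 unknowns, leaving x_4 free.

infinitely many solutions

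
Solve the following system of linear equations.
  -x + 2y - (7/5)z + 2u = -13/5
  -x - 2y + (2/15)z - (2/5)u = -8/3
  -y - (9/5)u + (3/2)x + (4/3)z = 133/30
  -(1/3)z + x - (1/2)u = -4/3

Row-reduce:
R1 ← R1 / (-1).
R2 ← R2 + 1·R1.
R3 ← R3 − 3/2·R1.
R4 ← R4 − 1·R1.
R2 ← R2 / (-4).
R1 ← R1 + 2·R2.
R3 ← R3 − 2·R2.
R4 ← R4 − 2·R2.
Swap R3 and R4.
R3 ← R3 / (-29/30).
R1 ← R1 − 19/30·R3.
R2 ← R2 + 23/60·R3.
Row 4 reduces to 0 = 1/2, a contradiction. The system is inconsistent.

no solution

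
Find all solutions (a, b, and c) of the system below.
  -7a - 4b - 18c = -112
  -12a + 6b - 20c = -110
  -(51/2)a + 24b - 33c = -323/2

no solution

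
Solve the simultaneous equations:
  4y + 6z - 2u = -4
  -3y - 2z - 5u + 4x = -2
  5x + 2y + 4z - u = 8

infinitely many solutions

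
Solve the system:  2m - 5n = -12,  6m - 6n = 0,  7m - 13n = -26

no solution

Row-reduce:
R1 ← R1 / (2).
R2 ← R2 − 6·R1.
R3 ← R3 − 7·R1.
R2 ← R2 / (9).
R1 ← R1 + 5/2·R2.
R3 ← R3 − 9/2·R2.
Row 3 reduces to 0 = -2, a contradiction. The system is inconsistent.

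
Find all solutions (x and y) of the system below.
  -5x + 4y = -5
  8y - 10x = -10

Row-reduce:
R1 ← R1 / (-5).
R2 ← R2 + 10·R1.
Rank is 1 with 2 unknowns, leaving y free.

infinitely many solutions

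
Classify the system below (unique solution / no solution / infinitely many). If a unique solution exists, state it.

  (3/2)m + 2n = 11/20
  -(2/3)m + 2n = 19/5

Row-reduce the augmented matrix:
R1 ← R1 / (3/2).
R2 ← R2 + 2/3·R1.
R2 ← R2 / (26/9).
R1 ← R1 − 4/3·R2.
Reading off the reduced rows gives m = -3/2, n = 7/5.

m = -3/2, n = 7/5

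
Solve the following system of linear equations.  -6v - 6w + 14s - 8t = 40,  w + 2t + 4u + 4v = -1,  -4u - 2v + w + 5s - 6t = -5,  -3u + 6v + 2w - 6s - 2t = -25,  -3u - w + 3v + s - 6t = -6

Row-reduce:
Swap R1 and R2.
R1 ← R1 / (4).
R3 ← R3 + 4·R1.
R4 ← R4 + 3·R1.
R5 ← R5 + 3·R1.
R2 ← R2 / (-6).
R1 ← R1 − 1·R2.
R3 ← R3 − 2·R2.
R4 ← R4 − 9·R2.
R5 ← R5 − 6·R2.
Swap R3 and R4.
R3 ← R3 / (-25/4).
R1 ← R1 + 3/4·R3.
R2 ← R2 − 1·R3.
R5 ← R5 + 25/4·R3.
R4 ← R4 / (29/3).
R1 ← R1 − 8/15·R4.
R2 ← R2 − 1/15·R4.
R3 ← R3 + 12/5·R4.
Row 5 reduces to 0 = -1, a contradiction. The system is inconsistent.

no solution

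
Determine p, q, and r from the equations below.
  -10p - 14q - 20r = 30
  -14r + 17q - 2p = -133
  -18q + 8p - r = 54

Row-reduce the augmented matrix:
R1 ← R1 / (-10).
R2 ← R2 + 2·R1.
R3 ← R3 − 8·R1.
R2 ← R2 / (99/5).
R1 ← R1 − 7/5·R2.
R3 ← R3 + 146/5·R2.
R3 ← R3 / (-3143/99).
R1 ← R1 − 268/99·R3.
R2 ← R2 + 50/99·R3.
Reading off the reduced rows gives p = -4, q = -5, r = 4.

p = -4, q = -5, r = 4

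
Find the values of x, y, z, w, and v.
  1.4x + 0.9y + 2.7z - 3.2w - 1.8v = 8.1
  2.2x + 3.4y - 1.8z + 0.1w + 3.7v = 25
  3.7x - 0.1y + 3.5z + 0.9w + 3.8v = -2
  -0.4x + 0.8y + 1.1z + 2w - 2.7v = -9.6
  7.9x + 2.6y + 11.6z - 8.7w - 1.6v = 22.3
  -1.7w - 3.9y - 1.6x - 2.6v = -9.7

Row-reduce the augmented matrix:
R1 ← R1 / (7/5).
R2 ← R2 − 11/5·R1.
R3 ← R3 − 37/10·R1.
R4 ← R4 + 2/5·R1.
R5 ← R5 − 79/10·R1.
R6 ← R6 + 8/5·R1.
R2 ← R2 / (139/70).
R1 ← R1 − 9/14·R2.
R3 ← R3 + 347/140·R2.
R4 ← R4 − 37/35·R2.
R5 ← R5 + 347/140·R2.
R6 ← R6 + 201/70·R2.
R3 ← R3 / (-7769/695).
R1 ← R1 − 540/139·R3.
R2 ← R2 + 423/139·R3.
R4 ← R4 − 7073/1390·R3.
R5 ← R5 + 7769/695·R3.
R6 ← R6 + 7857/1390·R3.
R4 ← R4 / (101067/18280).
R1 ← R1 − 1399/914·R4.
R2 ← R2 + 3121/1828·R4.
R3 ← R3 + 2577/1828·R4.
R6 ← R6 + 108027/18280·R4.
Swap R5 and R6.
R5 ← R5 / (-7692727/2863565).
R1 ← R1 − 3699875/1718139·R5.
R2 ← R2 + 1679887/1718139·R5.
R3 ← R3 + 722329/572713·R5.
R4 ← R4 − 284285/1718139·R5.
R6 reduces to 0 = 0, so the extra equation is consistent.
Reading off the reduced rows gives x = 6, y = 2, z = -5, w = -3, v = -1.

x = 6, y = 2, z = -5, w = -3, v = -1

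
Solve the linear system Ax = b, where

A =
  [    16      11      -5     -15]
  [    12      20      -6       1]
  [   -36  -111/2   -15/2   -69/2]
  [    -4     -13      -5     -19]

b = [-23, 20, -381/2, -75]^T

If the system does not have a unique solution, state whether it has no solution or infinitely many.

Row-reduce:
R1 ← R1 / (16).
R2 ← R2 − 12·R1.
R3 ← R3 + 36·R1.
R4 ← R4 + 4·R1.
R2 ← R2 / (47/4).
R1 ← R1 − 11/16·R2.
R3 ← R3 + 123/4·R2.
R4 ← R4 + 41/4·R2.
R3 ← R3 / (-1158/47).
R1 ← R1 + 17/94·R3.
R2 ← R2 + 9/47·R3.
R4 ← R4 + 386/47·R3.
Rank is 3 with 4 unknowns, leaving x_4 free.

infinitely many solutions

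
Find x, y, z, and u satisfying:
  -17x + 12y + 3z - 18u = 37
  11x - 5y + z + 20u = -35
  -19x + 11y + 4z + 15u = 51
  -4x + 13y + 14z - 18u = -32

Row-reduce the augmented matrix:
R1 ← R1 / (-17).
R2 ← R2 − 11·R1.
R3 ← R3 + 19·R1.
R4 ← R4 + 4·R1.
R2 ← R2 / (47/17).
R1 ← R1 + 12/17·R2.
R3 ← R3 + 41/17·R2.
R4 ← R4 − 173/17·R2.
R3 ← R3 / (151/47).
R1 ← R1 − 27/47·R3.
R2 ← R2 − 50/47·R3.
R4 ← R4 − 116/47·R3.
R4 ← R4 / (-11640/151).
R1 ← R1 + 663/151·R4.
R2 ← R2 + 1664/151·R4.
R3 ← R3 − 1993/151·R4.
Reading off the reduced rows gives x = -5, y = -4, z = 0, u = 0.

x = -5, y = -4, z = 0, u = 0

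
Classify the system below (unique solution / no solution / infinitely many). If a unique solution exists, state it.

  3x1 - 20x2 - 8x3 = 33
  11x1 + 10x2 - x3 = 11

infinitely many solutions

Row-reduce:
R1 ← R1 / (3).
R2 ← R2 − 11·R1.
R2 ← R2 / (250/3).
R1 ← R1 + 20/3·R2.
Rank is 2 with 3 unknowns, leaving x3 free.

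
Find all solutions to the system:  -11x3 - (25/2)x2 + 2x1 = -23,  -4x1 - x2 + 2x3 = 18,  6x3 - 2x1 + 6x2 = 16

Row-reduce:
R1 ← R1 / (2).
R2 ← R2 + 4·R1.
R3 ← R3 + 2·R1.
R2 ← R2 / (-26).
R1 ← R1 + 25/4·R2.
R3 ← R3 + 13/2·R2.
Rank is 2 with 3 unknowns, leaving x3 free.

infinitely many solutions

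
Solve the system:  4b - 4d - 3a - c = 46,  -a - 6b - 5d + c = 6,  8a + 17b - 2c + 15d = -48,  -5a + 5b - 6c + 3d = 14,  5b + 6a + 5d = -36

Row-reduce the augmented matrix:
R1 ← R1 / (-3).
R2 ← R2 + 1·R1.
R3 ← R3 − 8·R1.
R4 ← R4 + 5·R1.
R5 ← R5 − 6·R1.
R2 ← R2 / (-22/3).
R1 ← R1 + 4/3·R2.
R3 ← R3 − 83/3·R2.
R4 ← R4 + 5/3·R2.
R5 ← R5 − 13·R2.
R3 ← R3 / (4/11).
R1 ← R1 − 1/11·R3.
R2 ← R2 + 2/11·R3.
R4 ← R4 + 51/11·R3.
R5 ← R5 − 4/11·R3.
R4 ← R4 / (-885/8).
R1 ← R1 − 35/8·R4.
R2 ← R2 + 17/4·R4.
R3 ← R3 + 209/8·R4.
R5 reduces to 0 = 0, so the extra equation is consistent.
Reading off the reduced rows gives a = -6, b = 4, c = 4, d = -4.

a = -6, b = 4, c = 4, d = -4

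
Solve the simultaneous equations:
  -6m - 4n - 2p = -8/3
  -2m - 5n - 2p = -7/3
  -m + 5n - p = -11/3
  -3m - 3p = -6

m = 0, n = -1/3, p = 2

Row-reduce the augmented matrix:
R1 ← R1 / (-6).
R2 ← R2 + 2·R1.
R3 ← R3 + 1·R1.
R4 ← R4 + 3·R1.
R2 ← R2 / (-11/3).
R1 ← R1 − 2/3·R2.
R3 ← R3 − 17/3·R2.
R4 ← R4 − 2·R2.
R3 ← R3 / (-30/11).
R1 ← R1 − 1/11·R3.
R2 ← R2 − 4/11·R3.
R4 ← R4 + 30/11·R3.
R4 reduces to 0 = 0, so the extra equation is consistent.
Reading off the reduced rows gives m = 0, n = -1/3, p = 2.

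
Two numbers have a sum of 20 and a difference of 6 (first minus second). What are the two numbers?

Let x = first number, y = second number.
  x + y = 20
  -y + x = 6
Row-reduce the augmented matrix:
R2 ← R2 − 1·R1.
R2 ← R2 / (-2).
R1 ← R1 − 1·R2.
Reading off the reduced rows gives x = 13, y = 7.

first number: 13, second number: 7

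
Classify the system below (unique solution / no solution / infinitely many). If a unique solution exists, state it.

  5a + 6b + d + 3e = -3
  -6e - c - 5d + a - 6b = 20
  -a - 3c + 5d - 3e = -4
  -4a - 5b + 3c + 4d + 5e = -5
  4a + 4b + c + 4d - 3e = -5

a = 2, b = -2, c = -1, d = -1, e = 0

Row-reduce the augmented matrix:
R1 ← R1 / (5).
R2 ← R2 − 1·R1.
R3 ← R3 + 1·R1.
R4 ← R4 + 4·R1.
R5 ← R5 − 4·R1.
R2 ← R2 / (-36/5).
R1 ← R1 − 6/5·R2.
R3 ← R3 − 6/5·R2.
R4 ← R4 + 1/5·R2.
R5 ← R5 + 4/5·R2.
R3 ← R3 / (-19/6).
R1 ← R1 + 1/6·R3.
R2 ← R2 − 5/36·R3.
R4 ← R4 − 109/36·R3.
R5 ← R5 − 10/9·R3.
R4 ← R4 / (518/57).
R1 ← R1 + 17/19·R4.
R2 ← R2 − 52/57·R4.
R3 ← R3 + 26/19·R4.
R5 ← R5 − 302/57·R4.
R5 ← R5 / (-619/74).
R1 ← R1 − 15/148·R5.
R2 ← R2 − 25/74·R5.
R3 ← R3 − 129/74·R5.
R4 ← R4 − 69/148·R5.
Reading off the reduced rows gives a = 2, b = -2, c = -1, d = -1, e = 0.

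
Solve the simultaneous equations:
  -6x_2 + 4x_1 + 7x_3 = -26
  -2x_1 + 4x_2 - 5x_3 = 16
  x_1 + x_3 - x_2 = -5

infinitely many solutions

Row-reduce:
R1 ← R1 / (4).
R2 ← R2 + 2·R1.
R3 ← R3 − 1·R1.
R1 ← R1 + 3/2·R2.
R3 ← R3 − 1/2·R2.
Rank is 2 with 3 unknowns, leaving x_3 free.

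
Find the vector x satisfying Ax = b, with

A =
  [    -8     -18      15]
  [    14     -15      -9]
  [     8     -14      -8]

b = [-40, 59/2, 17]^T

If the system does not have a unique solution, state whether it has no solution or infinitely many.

Row-reduce the augmented matrix:
R1 ← R1 / (-8).
R2 ← R2 − 14·R1.
R3 ← R3 − 8·R1.
R2 ← R2 / (-93/2).
R1 ← R1 − 9/4·R2.
R3 ← R3 + 32·R2.
R3 ← R3 / (-151/31).
R1 ← R1 + 129/124·R3.
R2 ← R2 + 23/62·R3.
Reading off the reduced rows gives x_1 = 2, x_2 = 1/2, x_3 = -1.

x_1 = 2, x_2 = 1/2, x_3 = -1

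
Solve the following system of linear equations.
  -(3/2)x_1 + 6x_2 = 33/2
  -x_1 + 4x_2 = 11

Row-reduce:
R1 ← R1 / (-3/2).
R2 ← R2 + 1·R1.
Rank is 1 with 2 unknowns, leaving x_2 free.

infinitely many solutions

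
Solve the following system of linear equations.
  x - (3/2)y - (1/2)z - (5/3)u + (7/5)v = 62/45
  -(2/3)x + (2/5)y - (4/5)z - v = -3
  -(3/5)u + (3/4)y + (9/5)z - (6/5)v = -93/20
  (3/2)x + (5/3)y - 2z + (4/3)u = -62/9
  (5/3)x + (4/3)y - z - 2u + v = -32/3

Row-reduce the augmented matrix:
R2 ← R2 + 2/3·R1.
R4 ← R4 − 3/2·R1.
R5 ← R5 − 5/3·R1.
R2 ← R2 / (-3/5).
R1 ← R1 + 3/2·R2.
R3 ← R3 − 3/4·R2.
R4 ← R4 − 47/12·R2.
R5 ← R5 − 23/6·R2.
R3 ← R3 / (23/60).
R1 ← R1 − 7/3·R3.
R2 ← R2 − 17/9·R3.
R4 ← R4 + 467/54·R3.
R5 ← R5 + 200/27·R3.
R4 ← R4 / (-3332/69).
R1 ← R1 − 304/23·R4.
R2 ← R2 − 268/23·R4.
R3 ← R3 + 358/69·R4.
R5 ← R5 + 3088/69·R4.
R5 ← R5 / (21857/8330).
R1 ← R1 − 6329/8330·R5.
R2 ← R2 + 19377/16660·R5.
R3 ← R3 − 3529/99960·R5.
R4 ← R4 − 43453/66640·R5.
Reading off the reduced rows gives x = -2, y = -3, z = 1, u = 7/3, v = 7/3.

x = -2, y = -3, z = 1, u = 7/3, v = 7/3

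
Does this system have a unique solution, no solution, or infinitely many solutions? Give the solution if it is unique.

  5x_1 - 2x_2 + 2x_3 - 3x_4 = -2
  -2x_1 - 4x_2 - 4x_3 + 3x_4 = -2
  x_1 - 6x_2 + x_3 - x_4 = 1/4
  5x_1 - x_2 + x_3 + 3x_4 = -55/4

x_1 = -3/2, x_2 = 0, x_3 = -1/4, x_4 = -2

Row-reduce the augmented matrix:
R1 ← R1 / (5).
R2 ← R2 + 2·R1.
R3 ← R3 − 1·R1.
R4 ← R4 − 5·R1.
R2 ← R2 / (-24/5).
R1 ← R1 + 2/5·R2.
R3 ← R3 + 28/5·R2.
R4 ← R4 − 1·R2.
R3 ← R3 / (13/3).
R1 ← R1 − 2/3·R3.
R2 ← R2 − 2/3·R3.
R4 ← R4 + 5/3·R3.
R4 ← R4 / (563/104).
R1 ← R1 + 19/52·R4.
R2 ← R2 − 1/104·R4.
R3 ← R3 + 15/26·R4.
Reading off the reduced rows gives x_1 = -3/2, x_2 = 0, x_3 = -1/4, x_4 = -2.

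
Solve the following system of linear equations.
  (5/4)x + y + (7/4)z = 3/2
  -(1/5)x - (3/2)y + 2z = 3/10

infinitely many solutions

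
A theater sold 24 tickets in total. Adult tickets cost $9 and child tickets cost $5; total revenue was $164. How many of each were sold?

adult tickets: 11, child tickets: 13

Let a = adult tickets, c = child tickets.
  a + c = 24
  9a + 5c = 164
Row-reduce the augmented matrix:
R2 ← R2 − 9·R1.
R2 ← R2 / (-4).
R1 ← R1 − 1·R2.
Reading off the reduced rows gives a = 11, c = 13.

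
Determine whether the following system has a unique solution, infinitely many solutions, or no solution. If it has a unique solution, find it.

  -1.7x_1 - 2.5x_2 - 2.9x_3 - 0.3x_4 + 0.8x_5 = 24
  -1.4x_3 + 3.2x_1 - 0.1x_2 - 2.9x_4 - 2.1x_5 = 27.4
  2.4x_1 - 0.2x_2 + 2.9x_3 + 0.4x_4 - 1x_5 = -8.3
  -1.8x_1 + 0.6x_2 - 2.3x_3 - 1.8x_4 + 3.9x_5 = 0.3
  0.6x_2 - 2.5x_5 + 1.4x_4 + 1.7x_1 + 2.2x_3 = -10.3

x_1 = -1, x_2 = -6, x_3 = -3, x_4 = -6, x_5 = -4

Row-reduce the augmented matrix:
R1 ← R1 / (-17/10).
R2 ← R2 − 16/5·R1.
R3 ← R3 − 12/5·R1.
R4 ← R4 + 9/5·R1.
R5 ← R5 − 17/10·R1.
R2 ← R2 / (-817/170).
R1 ← R1 − 25/17·R2.
R3 ← R3 + 317/85·R2.
R4 ← R4 − 276/85·R2.
R5 ← R5 + 19/10·R2.
R3 ← R3 / (33729/8170).
R1 ← R1 + 321/817·R3.
R2 ← R2 − 1166/817·R3.
R4 ← R4 + 6313/1634·R3.
R5 ← R5 − 173/86·R3.
R4 ← R4 / (-74717/56215).
R1 ← R1 + 7084/11243·R4.
R2 ← R2 + 2253/11243·R4.
R3 ← R3 − 7258/11243·R4.
R5 ← R5 − 65836/56215·R4.
R5 ← R5 / (399897/373585).
R1 ← R1 + 158035/74717·R5.
R2 ← R2 + 84217/149434·R5.
R3 ← R3 − 126963/74717·R5.
R4 ← R4 + 360237/149434·R5.
Reading off the reduced rows gives x_1 = -1, x_2 = -6, x_3 = -3, x_4 = -6, x_5 = -4.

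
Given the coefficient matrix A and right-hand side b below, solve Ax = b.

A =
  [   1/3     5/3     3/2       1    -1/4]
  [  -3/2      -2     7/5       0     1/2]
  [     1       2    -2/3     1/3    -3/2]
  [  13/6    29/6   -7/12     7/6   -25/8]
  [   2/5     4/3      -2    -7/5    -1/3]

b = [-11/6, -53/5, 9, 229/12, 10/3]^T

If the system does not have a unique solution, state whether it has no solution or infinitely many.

no solution

Row-reduce:
R1 ← R1 / (1/3).
R2 ← R2 + 3/2·R1.
R3 ← R3 − 1·R1.
R4 ← R4 − 13/6·R1.
R5 ← R5 − 2/5·R1.
R2 ← R2 / (11/2).
R1 ← R1 − 5·R2.
R3 ← R3 + 3·R2.
R4 ← R4 + 6·R2.
R5 ← R5 + 2/3·R2.
R3 ← R3 / (-119/165).
R1 ← R1 + 32/11·R3.
R2 ← R2 − 163/110·R3.
R4 ← R4 + 238/165·R3.
R5 ← R5 + 464/165·R3.
Swap R4 and R5.
R4 ← R4 / (-313/255).
R1 ← R1 + 4/17·R4.
R2 ← R2 − 13/34·R4.
R3 ← R3 − 5/17·R4.
Row 5 reduces to 0 = 2, a contradiction. The system is inconsistent.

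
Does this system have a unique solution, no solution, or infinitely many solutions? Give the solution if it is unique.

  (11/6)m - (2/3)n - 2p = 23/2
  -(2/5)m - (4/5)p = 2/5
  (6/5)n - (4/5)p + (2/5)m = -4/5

m = 3, n = -3, p = -2

Row-reduce the augmented matrix:
R1 ← R1 / (11/6).
R2 ← R2 + 2/5·R1.
R3 ← R3 − 2/5·R1.
R2 ← R2 / (-8/55).
R1 ← R1 + 4/11·R2.
R3 ← R3 − 74/55·R2.
R3 ← R3 / (-59/5).
R1 ← R1 − 2·R3.
R2 ← R2 − 17/2·R3.
Reading off the reduced rows gives m = 3, n = -3, p = -2.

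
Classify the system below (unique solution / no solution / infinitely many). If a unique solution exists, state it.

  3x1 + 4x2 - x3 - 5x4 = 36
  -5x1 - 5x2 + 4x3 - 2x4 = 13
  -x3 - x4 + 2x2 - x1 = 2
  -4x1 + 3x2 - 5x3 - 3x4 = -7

Row-reduce the augmented matrix:
R1 ← R1 / (3).
R2 ← R2 + 5·R1.
R3 ← R3 + 1·R1.
R4 ← R4 + 4·R1.
R2 ← R2 / (5/3).
R1 ← R1 − 4/3·R2.
R3 ← R3 − 10/3·R2.
R4 ← R4 − 25/3·R2.
R3 ← R3 / (-6).
R1 ← R1 + 11/5·R3.
R2 ← R2 − 7/5·R3.
R4 ← R4 + 18·R3.
R4 ← R4 / (-12).
R2 ← R2 + 2·R4.
R3 ← R3 + 3·R4.
Reading off the reduced rows gives x1 = 2, x2 = 1, x3 = 4, x4 = -6.

x1 = 2, x2 = 1, x3 = 4, x4 = -6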